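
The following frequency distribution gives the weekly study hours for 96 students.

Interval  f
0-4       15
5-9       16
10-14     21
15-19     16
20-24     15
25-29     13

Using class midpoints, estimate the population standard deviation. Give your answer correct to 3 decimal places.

8.119

Midpoints: 2, 7, 12, 17, 22, 27
n = 96, Σfm = 1347, mean = 14.0312
Σfm² = 25229
Σf(m − x̄)² = Σfm² − (Σfm)²/n = 25229 − 1347²/96 = 6328.9062
Population variance = 6328.9062 / 96 = 65.9261
Standard deviation = √65.9261 = 8.1195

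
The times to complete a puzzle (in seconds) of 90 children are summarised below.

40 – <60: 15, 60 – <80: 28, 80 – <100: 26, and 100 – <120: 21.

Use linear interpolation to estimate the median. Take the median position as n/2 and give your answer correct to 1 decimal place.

Cumulative frequencies: 15, 43, 69, 90
n = 90; position = n/2 = 45.
This falls in the class 80 – <100: L = 80, F = 43, f = 26, h = 20.
Median ≈ 80 + ((45 − 43) / 26) × 20 = 81.5385

81.5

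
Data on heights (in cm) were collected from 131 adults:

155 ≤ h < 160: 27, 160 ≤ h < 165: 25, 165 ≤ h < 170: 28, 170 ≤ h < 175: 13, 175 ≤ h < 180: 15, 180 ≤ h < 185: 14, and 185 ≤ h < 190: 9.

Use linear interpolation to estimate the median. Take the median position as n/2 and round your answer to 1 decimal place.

167.4

Cumulative frequencies: 27, 52, 80, 93, 108, 122, 131
n = 131; position = n/2 = 65.5.
This falls in the class 165 ≤ h < 170: L = 165, F = 52, f = 28, h = 5.
Median ≈ 165 + ((65.5 − 52) / 28) × 5 = 167.4107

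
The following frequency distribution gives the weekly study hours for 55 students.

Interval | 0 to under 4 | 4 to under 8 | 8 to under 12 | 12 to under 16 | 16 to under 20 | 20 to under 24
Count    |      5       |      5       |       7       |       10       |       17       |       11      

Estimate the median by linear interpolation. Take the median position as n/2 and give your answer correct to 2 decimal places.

Cumulative frequencies: 5, 10, 17, 27, 44, 55
n = 55; position = n/2 = 27.5.
This falls in the class 16 to under 20: L = 16, F = 27, f = 17, h = 4.
Median ≈ 16 + ((27.5 − 27) / 17) × 4 = 16.1176

16.12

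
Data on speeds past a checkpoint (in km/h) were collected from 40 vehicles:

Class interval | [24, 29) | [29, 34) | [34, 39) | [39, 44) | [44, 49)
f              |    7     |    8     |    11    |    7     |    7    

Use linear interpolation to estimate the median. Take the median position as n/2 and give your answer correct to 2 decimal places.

Cumulative frequencies: 7, 15, 26, 33, 40
n = 40; position = n/2 = 20.
This falls in the class [34, 39): L = 34, F = 15, f = 11, h = 5.
Median ≈ 34 + ((20 − 15) / 11) × 5 = 36.2727

36.27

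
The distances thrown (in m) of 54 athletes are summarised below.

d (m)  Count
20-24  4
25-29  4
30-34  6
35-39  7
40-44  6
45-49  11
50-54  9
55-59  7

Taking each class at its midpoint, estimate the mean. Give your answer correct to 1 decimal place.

Midpoints: 22, 27, 32, 37, 42, 47, 52, 57
Σfm = 4×22 + 4×27 + 6×32 + 7×37 + 6×42 + 11×47 + 9×52 + 7×57 = 2283
n = Σf = 54
Mean = 2283 / 54 = 42.2778

42.3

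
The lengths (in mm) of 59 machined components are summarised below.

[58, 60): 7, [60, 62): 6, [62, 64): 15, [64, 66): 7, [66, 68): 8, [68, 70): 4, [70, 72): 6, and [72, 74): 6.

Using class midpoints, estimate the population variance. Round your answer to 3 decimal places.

18.597

Midpoints: 59, 61, 63, 65, 67, 69, 71, 73
n = 59, Σfm = 3855, mean = 65.3390
Σfm² = 252979
Σf(m − x̄)² = Σfm² − (Σfm)²/n = 252979 − 3855²/59 = 1097.2203
Population variance = 1097.2203 / 59 = 18.5970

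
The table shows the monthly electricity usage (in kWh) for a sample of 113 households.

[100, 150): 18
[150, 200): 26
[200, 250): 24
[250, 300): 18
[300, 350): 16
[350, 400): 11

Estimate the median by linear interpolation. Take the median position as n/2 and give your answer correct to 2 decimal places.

226.04

Cumulative frequencies: 18, 44, 68, 86, 102, 113
n = 113; position = n/2 = 56.5.
This falls in the class [200, 250): L = 200, F = 44, f = 24, h = 50.
Median ≈ 200 + ((56.5 − 44) / 24) × 50 = 226.0417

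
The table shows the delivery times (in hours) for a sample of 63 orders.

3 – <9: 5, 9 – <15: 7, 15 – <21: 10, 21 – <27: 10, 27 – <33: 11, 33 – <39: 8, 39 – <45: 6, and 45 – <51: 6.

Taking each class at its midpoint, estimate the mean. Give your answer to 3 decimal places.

Midpoints: 6, 12, 18, 24, 30, 36, 42, 48
Σfm = 5×6 + 7×12 + 10×18 + 10×24 + 11×30 + 8×36 + 6×42 + 6×48 = 1692
n = Σf = 63
Mean = 1692 / 63 = 26.8571

26.857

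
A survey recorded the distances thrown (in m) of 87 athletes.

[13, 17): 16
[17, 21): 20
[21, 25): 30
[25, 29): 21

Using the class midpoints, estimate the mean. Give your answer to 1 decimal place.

Midpoints: 15, 19, 23, 27
Σfm = 16×15 + 20×19 + 30×23 + 21×27 = 1877
n = Σf = 87
Mean = 1877 / 87 = 21.5747

21.6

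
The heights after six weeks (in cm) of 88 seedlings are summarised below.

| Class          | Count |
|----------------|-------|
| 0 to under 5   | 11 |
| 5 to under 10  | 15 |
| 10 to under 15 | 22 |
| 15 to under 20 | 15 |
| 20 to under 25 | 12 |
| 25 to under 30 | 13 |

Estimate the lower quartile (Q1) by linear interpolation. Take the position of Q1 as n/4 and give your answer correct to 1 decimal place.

Cumulative frequencies: 11, 26, 48, 63, 75, 88
n = 88; position = n/4 = 22.
This falls in the class 5 to under 10: L = 5, F = 11, f = 15, h = 5.
Lower quartile ≈ 5 + ((22 − 11) / 15) × 5 = 8.6667

8.7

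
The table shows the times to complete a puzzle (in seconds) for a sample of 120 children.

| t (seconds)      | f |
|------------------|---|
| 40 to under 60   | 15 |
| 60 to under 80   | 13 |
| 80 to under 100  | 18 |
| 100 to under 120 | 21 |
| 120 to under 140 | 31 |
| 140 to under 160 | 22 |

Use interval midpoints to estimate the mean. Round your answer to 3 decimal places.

Midpoints: 50, 70, 90, 110, 130, 150
Σfm = 15×50 + 13×70 + 18×90 + 21×110 + 31×130 + 22×150 = 12920
n = Σf = 120
Mean = 12920 / 120 = 107.6667

107.667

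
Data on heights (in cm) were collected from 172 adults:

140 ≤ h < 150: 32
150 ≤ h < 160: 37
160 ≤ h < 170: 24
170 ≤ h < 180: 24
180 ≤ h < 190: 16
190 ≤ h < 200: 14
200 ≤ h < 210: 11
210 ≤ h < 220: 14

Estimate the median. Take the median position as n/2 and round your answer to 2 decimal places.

167.08

Cumulative frequencies: 32, 69, 93, 117, 133, 147, 158, 172
n = 172; position = n/2 = 86.
This falls in the class 160 ≤ h < 170: L = 160, F = 69, f = 24, h = 10.
Median ≈ 160 + ((86 − 69) / 24) × 10 = 167.0833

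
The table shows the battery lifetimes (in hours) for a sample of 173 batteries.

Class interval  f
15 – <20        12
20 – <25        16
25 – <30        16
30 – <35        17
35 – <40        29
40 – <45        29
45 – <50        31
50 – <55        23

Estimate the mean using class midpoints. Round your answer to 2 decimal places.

Midpoints: 17.5, 22.5, 27.5, 32.5, 37.5, 42.5, 47.5, 52.5
Σfm = 12×17.5 + 16×22.5 + 16×27.5 + 17×32.5 + 29×37.5 + 29×42.5 + 31×47.5 + 23×52.5 = 6562.5
n = Σf = 173
Mean = 6562.5 / 173 = 37.9335

37.93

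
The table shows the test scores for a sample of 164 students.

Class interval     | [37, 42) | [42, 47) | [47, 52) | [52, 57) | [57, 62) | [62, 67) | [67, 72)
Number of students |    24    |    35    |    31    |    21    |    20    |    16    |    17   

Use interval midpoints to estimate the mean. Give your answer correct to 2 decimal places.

52.37

Midpoints: 39.5, 44.5, 49.5, 54.5, 59.5, 64.5, 69.5
Σfm = 24×39.5 + 35×44.5 + 31×49.5 + 21×54.5 + 20×59.5 + 16×64.5 + 17×69.5 = 8588
n = Σf = 164
Mean = 8588 / 164 = 52.3659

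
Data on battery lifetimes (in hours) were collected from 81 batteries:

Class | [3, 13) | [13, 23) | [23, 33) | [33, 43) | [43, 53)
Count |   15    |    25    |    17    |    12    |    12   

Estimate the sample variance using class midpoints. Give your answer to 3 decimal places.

Midpoints: 8, 18, 28, 38, 48
n = 81, Σfm = 2078, mean = 25.6543
Σfm² = 67364
Σf(m − x̄)² = Σfm² − (Σfm)²/n = 67364 − 2078²/81 = 14054.3210
Sample variance = 14054.3210 / 80 = 175.6790

175.679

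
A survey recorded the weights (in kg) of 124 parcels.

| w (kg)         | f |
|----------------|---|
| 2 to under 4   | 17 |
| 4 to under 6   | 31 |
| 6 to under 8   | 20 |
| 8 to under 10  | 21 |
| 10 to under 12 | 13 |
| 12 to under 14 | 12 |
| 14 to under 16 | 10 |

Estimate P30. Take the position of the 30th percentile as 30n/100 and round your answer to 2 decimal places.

5.30

Cumulative frequencies: 17, 48, 68, 89, 102, 114, 124
n = 124; position = 30n/100 = 37.2.
This falls in the class 4 to under 6: L = 4, F = 17, f = 31, h = 2.
30th percentile ≈ 4 + ((37.2 − 17) / 31) × 2 = 5.3032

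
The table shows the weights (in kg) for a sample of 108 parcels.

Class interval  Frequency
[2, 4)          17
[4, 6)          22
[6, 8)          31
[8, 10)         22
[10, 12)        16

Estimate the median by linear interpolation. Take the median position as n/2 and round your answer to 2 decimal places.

6.97

Cumulative frequencies: 17, 39, 70, 92, 108
n = 108; position = n/2 = 54.
This falls in the class [6, 8): L = 6, F = 39, f = 31, h = 2.
Median ≈ 6 + ((54 − 39) / 31) × 2 = 6.9677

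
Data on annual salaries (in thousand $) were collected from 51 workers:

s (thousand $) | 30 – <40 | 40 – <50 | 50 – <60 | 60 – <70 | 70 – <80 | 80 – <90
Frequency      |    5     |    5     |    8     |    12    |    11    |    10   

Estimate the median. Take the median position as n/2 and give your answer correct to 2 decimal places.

Cumulative frequencies: 5, 10, 18, 30, 41, 51
n = 51; position = n/2 = 25.5.
This falls in the class 60 – <70: L = 60, F = 18, f = 12, h = 10.
Median ≈ 60 + ((25.5 − 18) / 12) × 10 = 66.2500

66.25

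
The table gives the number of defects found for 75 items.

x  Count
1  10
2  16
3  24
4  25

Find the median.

3

Cumulative frequencies: 10, 26, 50, 75
n = 75, so the median is the value in position (n+1)/2 = 38.
Position 38 falls at value 3.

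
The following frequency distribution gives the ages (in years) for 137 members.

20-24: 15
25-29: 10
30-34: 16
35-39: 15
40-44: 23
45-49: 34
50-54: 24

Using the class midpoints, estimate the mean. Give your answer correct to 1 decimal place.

40.0

Midpoints: 22, 27, 32, 37, 42, 47, 52
Σfm = 15×22 + 10×27 + 16×32 + 15×37 + 23×42 + 34×47 + 24×52 = 5479
n = Σf = 137
Mean = 5479 / 137 = 39.9927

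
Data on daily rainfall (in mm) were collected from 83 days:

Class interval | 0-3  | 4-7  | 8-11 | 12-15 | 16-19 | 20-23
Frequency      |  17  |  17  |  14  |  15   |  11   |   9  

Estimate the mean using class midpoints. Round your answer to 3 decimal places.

Midpoints: 1.5, 5.5, 9.5, 13.5, 17.5, 21.5
Σfm = 17×1.5 + 17×5.5 + 14×9.5 + 15×13.5 + 11×17.5 + 9×21.5 = 840.5
n = Σf = 83
Mean = 840.5 / 83 = 10.1265

10.127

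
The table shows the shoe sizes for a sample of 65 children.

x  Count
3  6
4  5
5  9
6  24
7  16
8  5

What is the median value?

Cumulative frequencies: 6, 11, 20, 44, 60, 65
n = 65, so the median is the value in position (n+1)/2 = 33.
Position 33 falls at value 6.

6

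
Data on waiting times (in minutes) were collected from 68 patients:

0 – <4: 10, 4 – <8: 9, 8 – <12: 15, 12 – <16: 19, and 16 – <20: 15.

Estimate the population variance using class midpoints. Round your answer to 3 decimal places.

Midpoints: 2, 6, 10, 14, 18
n = 68, Σfm = 760, mean = 11.1765
Σfm² = 10448
Σf(m − x̄)² = Σfm² − (Σfm)²/n = 10448 − 760²/68 = 1953.8824
Population variance = 1953.8824 / 68 = 28.7336

28.734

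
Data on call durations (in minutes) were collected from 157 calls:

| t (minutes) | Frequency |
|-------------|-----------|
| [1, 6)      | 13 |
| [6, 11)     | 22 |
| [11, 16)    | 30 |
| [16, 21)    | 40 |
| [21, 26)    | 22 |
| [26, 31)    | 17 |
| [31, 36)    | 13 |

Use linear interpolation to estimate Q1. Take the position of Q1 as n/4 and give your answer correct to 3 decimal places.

11.708

Cumulative frequencies: 13, 35, 65, 105, 127, 144, 157
n = 157; position = n/4 = 39.25.
This falls in the class [11, 16): L = 11, F = 35, f = 30, h = 5.
Lower quartile ≈ 11 + ((39.25 − 35) / 30) × 5 = 11.7083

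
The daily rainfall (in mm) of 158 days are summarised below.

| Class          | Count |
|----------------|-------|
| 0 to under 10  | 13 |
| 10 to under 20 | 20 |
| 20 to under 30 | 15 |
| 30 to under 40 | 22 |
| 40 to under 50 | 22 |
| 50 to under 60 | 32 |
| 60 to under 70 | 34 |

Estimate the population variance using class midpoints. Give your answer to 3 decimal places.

Midpoints: 5, 15, 25, 35, 45, 55, 65
n = 158, Σfm = 6470, mean = 40.9494
Σfm² = 326150
Σf(m − x̄)² = Σfm² − (Σfm)²/n = 326150 − 6470²/158 = 61207.5949
Population variance = 61207.5949 / 158 = 387.3898

387.390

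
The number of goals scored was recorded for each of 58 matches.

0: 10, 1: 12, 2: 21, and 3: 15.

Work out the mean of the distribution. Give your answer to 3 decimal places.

Values: 0, 1, 2, 3
Σfx = 10×0 + 12×1 + 21×2 + 15×3 = 99
n = Σf = 58
Mean = 99 / 58 = 1.7069

1.707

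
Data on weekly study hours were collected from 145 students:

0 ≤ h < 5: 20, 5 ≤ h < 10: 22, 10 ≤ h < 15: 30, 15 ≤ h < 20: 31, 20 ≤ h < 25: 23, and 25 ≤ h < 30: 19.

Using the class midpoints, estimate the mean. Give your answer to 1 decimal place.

Midpoints: 2.5, 7.5, 12.5, 17.5, 22.5, 27.5
Σfm = 20×2.5 + 22×7.5 + 30×12.5 + 31×17.5 + 23×22.5 + 19×27.5 = 2172.5
n = Σf = 145
Mean = 2172.5 / 145 = 14.9828

15.0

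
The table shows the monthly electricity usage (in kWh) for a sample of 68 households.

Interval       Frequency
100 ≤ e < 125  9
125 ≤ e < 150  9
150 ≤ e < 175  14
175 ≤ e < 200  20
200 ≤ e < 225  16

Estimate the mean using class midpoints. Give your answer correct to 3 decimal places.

171.691

Midpoints: 112.5, 137.5, 162.5, 187.5, 212.5
Σfm = 9×112.5 + 9×137.5 + 14×162.5 + 20×187.5 + 16×212.5 = 11675
n = Σf = 68
Mean = 11675 / 68 = 171.6912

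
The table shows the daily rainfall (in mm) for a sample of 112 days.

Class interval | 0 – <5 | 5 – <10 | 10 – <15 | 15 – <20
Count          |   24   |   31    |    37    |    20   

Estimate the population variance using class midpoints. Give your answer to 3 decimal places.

Midpoints: 2.5, 7.5, 12.5, 17.5
n = 112, Σfm = 1105, mean = 9.8661
Σfm² = 13800
Σf(m − x̄)² = Σfm² − (Σfm)²/n = 13800 − 1105²/112 = 2897.9911
Population variance = 2897.9911 / 112 = 25.8749

25.875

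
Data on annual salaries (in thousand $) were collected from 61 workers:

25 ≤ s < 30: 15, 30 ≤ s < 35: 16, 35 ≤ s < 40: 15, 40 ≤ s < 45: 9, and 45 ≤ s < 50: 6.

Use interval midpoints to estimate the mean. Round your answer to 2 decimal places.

35.45

Midpoints: 27.5, 32.5, 37.5, 42.5, 47.5
Σfm = 15×27.5 + 16×32.5 + 15×37.5 + 9×42.5 + 6×47.5 = 2162.5
n = Σf = 61
Mean = 2162.5 / 61 = 35.4508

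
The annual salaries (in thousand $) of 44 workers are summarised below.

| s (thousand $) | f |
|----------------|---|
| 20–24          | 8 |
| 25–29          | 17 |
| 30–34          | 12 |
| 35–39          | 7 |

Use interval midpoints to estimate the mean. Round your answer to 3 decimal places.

29.045

Midpoints: 22, 27, 32, 37
Σfm = 8×22 + 17×27 + 12×32 + 7×37 = 1278
n = Σf = 44
Mean = 1278 / 44 = 29.0455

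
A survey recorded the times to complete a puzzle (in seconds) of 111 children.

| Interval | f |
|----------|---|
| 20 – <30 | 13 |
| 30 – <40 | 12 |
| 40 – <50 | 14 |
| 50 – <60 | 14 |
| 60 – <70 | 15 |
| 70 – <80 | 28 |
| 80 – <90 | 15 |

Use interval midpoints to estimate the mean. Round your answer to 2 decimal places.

Midpoints: 25, 35, 45, 55, 65, 75, 85
Σfm = 13×25 + 12×35 + 14×45 + 14×55 + 15×65 + 28×75 + 15×85 = 6495
n = Σf = 111
Mean = 6495 / 111 = 58.5135

58.51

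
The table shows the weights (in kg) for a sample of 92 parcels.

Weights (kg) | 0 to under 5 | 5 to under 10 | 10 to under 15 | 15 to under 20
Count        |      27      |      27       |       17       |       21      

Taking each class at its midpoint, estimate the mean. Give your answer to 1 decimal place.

9.2

Midpoints: 2.5, 7.5, 12.5, 17.5
Σfm = 27×2.5 + 27×7.5 + 17×12.5 + 21×17.5 = 850
n = Σf = 92
Mean = 850 / 92 = 9.2391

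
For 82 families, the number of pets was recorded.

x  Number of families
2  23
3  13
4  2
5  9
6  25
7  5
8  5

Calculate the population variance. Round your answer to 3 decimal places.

Values: 2, 3, 4, 5, 6, 7, 8
n = 82, Σfx = 363, mean = 4.4268
Σfx² = 1931
Σf(x − x̄)² = Σfx² − (Σfx)²/n = 1931 − 363²/82 = 324.0610
Population variance = 324.0610 / 82 = 3.9520

3.952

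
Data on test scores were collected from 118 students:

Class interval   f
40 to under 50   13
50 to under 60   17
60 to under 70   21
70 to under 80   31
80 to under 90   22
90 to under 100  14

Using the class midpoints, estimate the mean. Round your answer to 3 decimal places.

Midpoints: 45, 55, 65, 75, 85, 95
Σfm = 13×45 + 17×55 + 21×65 + 31×75 + 22×85 + 14×95 = 8410
n = Σf = 118
Mean = 8410 / 118 = 71.2712

71.271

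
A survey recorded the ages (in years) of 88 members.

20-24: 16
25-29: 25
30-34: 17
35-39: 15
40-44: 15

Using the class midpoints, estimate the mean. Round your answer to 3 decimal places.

31.318

Midpoints: 22, 27, 32, 37, 42
Σfm = 16×22 + 25×27 + 17×32 + 15×37 + 15×42 = 2756
n = Σf = 88
Mean = 2756 / 88 = 31.3182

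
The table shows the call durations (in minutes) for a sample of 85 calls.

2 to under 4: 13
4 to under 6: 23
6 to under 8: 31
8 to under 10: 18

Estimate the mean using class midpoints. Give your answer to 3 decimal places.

Midpoints: 3, 5, 7, 9
Σfm = 13×3 + 23×5 + 31×7 + 18×9 = 533
n = Σf = 85
Mean = 533 / 85 = 6.2706

6.271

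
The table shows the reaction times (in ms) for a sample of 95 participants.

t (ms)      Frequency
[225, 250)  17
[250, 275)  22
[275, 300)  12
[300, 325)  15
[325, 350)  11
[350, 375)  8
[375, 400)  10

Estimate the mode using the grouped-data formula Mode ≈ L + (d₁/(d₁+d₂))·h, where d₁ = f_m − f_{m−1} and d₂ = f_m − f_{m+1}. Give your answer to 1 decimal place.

258.3

Modal class: [250, 275) (highest frequency 22).
d₁ = 22 − 17 = 5, d₂ = 22 − 12 = 10
Mode ≈ 250 + (5/(5+10)) × 25 = 250 + 8.3333 = 258.3333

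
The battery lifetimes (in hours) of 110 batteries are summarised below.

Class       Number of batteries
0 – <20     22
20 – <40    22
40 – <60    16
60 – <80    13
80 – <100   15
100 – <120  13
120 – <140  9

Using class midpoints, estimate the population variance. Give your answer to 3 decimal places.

Midpoints: 10, 30, 50, 70, 90, 110, 130
n = 110, Σfm = 6540, mean = 59.4545
Σfm² = 556600
Σf(m − x̄)² = Σfm² − (Σfm)²/n = 556600 − 6540²/110 = 167767.2727
Population variance = 167767.2727 / 110 = 1525.1570

1525.157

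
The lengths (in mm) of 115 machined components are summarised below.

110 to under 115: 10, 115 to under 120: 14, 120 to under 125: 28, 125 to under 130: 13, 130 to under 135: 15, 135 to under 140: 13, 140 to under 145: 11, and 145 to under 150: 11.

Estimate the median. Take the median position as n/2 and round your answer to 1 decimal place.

127.1

Cumulative frequencies: 10, 24, 52, 65, 80, 93, 104, 115
n = 115; position = n/2 = 57.5.
This falls in the class 125 to under 130: L = 125, F = 52, f = 13, h = 5.
Median ≈ 125 + ((57.5 − 52) / 13) × 5 = 127.1154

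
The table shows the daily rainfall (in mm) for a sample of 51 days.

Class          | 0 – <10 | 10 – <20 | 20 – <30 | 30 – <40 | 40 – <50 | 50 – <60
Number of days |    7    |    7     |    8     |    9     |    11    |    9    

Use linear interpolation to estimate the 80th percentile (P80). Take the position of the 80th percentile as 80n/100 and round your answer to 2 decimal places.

48.91

Cumulative frequencies: 7, 14, 22, 31, 42, 51
n = 51; position = 80n/100 = 40.8.
This falls in the class 40 – <50: L = 40, F = 31, f = 11, h = 10.
80th percentile ≈ 40 + ((40.8 − 31) / 11) × 10 = 48.9091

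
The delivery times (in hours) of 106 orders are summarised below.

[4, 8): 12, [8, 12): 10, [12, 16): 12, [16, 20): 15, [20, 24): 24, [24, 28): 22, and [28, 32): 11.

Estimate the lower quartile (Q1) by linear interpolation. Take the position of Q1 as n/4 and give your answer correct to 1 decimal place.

13.5

Cumulative frequencies: 12, 22, 34, 49, 73, 95, 106
n = 106; position = n/4 = 26.5.
This falls in the class [12, 16): L = 12, F = 22, f = 12, h = 4.
Lower quartile ≈ 12 + ((26.5 − 22) / 12) × 4 = 13.5000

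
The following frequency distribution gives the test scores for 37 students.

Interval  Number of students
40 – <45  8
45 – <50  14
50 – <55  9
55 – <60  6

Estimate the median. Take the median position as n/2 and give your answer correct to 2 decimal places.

Cumulative frequencies: 8, 22, 31, 37
n = 37; position = n/2 = 18.5.
This falls in the class 45 – <50: L = 45, F = 8, f = 14, h = 5.
Median ≈ 45 + ((18.5 − 8) / 14) × 5 = 48.7500

48.75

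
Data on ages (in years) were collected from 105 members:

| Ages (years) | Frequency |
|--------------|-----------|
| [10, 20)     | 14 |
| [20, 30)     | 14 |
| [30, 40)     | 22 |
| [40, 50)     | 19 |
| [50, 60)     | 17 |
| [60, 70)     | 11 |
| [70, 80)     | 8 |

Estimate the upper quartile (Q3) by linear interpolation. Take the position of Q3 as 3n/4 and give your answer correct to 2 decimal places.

55.74

Cumulative frequencies: 14, 28, 50, 69, 86, 97, 105
n = 105; position = 3n/4 = 78.75.
This falls in the class [50, 60): L = 50, F = 69, f = 17, h = 10.
Upper quartile ≈ 50 + ((78.75 − 69) / 17) × 10 = 55.7353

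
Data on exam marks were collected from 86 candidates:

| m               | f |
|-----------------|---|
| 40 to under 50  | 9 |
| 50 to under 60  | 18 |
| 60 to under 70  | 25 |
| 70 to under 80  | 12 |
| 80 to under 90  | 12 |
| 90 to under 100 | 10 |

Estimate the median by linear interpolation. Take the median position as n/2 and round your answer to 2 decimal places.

66.40

Cumulative frequencies: 9, 27, 52, 64, 76, 86
n = 86; position = n/2 = 43.
This falls in the class 60 to under 70: L = 60, F = 27, f = 25, h = 10.
Median ≈ 60 + ((43 − 27) / 25) × 10 = 66.4000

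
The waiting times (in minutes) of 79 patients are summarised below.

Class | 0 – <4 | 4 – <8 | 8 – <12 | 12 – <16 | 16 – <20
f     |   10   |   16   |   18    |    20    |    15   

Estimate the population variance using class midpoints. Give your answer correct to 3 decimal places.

27.042

Midpoints: 2, 6, 10, 14, 18
n = 79, Σfm = 846, mean = 10.7089
Σfm² = 11196
Σf(m − x̄)² = Σfm² − (Σfm)²/n = 11196 − 846²/79 = 2136.3038
Population variance = 2136.3038 / 79 = 27.0418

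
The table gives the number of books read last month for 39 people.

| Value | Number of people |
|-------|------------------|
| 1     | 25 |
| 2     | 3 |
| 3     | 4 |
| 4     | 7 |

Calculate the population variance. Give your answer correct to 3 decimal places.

1.429

Values: 1, 2, 3, 4
n = 39, Σfx = 71, mean = 1.8205
Σfx² = 185
Σf(x − x̄)² = Σfx² − (Σfx)²/n = 185 − 71²/39 = 55.7436
Population variance = 55.7436 / 39 = 1.4293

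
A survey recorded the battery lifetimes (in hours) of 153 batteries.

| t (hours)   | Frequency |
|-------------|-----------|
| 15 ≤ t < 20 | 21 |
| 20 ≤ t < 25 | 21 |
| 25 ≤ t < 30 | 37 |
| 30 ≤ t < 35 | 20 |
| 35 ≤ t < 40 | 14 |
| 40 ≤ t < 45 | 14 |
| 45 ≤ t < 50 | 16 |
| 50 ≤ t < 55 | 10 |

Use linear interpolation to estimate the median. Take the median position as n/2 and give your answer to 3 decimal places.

Cumulative frequencies: 21, 42, 79, 99, 113, 127, 143, 153
n = 153; position = n/2 = 76.5.
This falls in the class 25 ≤ t < 30: L = 25, F = 42, f = 37, h = 5.
Median ≈ 25 + ((76.5 − 42) / 37) × 5 = 29.6622

29.662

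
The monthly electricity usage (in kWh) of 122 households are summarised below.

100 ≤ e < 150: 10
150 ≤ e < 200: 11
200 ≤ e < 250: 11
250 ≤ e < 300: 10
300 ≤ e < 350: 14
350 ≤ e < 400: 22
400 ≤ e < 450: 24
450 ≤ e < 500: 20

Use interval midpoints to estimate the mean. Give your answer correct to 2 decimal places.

Midpoints: 125, 175, 225, 275, 325, 375, 425, 475
Σfm = 10×125 + 11×175 + 11×225 + 10×275 + 14×325 + 22×375 + 24×425 + 20×475 = 40900
n = Σf = 122
Mean = 40900 / 122 = 335.2459

335.25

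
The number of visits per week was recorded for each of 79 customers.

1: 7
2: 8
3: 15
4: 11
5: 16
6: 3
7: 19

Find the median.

Cumulative frequencies: 7, 15, 30, 41, 57, 60, 79
n = 79, so the median is the value in position (n+1)/2 = 40.
Position 40 falls at value 4.

4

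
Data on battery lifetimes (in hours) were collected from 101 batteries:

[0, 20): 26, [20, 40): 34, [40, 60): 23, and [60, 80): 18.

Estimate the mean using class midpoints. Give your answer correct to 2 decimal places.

Midpoints: 10, 30, 50, 70
Σfm = 26×10 + 34×30 + 23×50 + 18×70 = 3690
n = Σf = 101
Mean = 3690 / 101 = 36.5347

36.53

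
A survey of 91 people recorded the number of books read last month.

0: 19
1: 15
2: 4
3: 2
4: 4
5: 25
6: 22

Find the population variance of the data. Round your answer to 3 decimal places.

Values: 0, 1, 2, 3, 4, 5, 6
n = 91, Σfx = 302, mean = 3.3187
Σfx² = 1530
Σf(x − x̄)² = Σfx² − (Σfx)²/n = 1530 − 302²/91 = 527.7582
Population variance = 527.7582 / 91 = 5.7995

5.800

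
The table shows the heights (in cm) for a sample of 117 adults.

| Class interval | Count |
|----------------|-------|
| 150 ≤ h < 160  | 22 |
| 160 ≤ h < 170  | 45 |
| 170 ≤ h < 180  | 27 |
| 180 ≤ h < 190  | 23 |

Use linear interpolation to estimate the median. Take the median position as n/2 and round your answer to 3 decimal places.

Cumulative frequencies: 22, 67, 94, 117
n = 117; position = n/2 = 58.5.
This falls in the class 160 ≤ h < 170: L = 160, F = 22, f = 45, h = 10.
Median ≈ 160 + ((58.5 − 22) / 45) × 10 = 168.1111

168.111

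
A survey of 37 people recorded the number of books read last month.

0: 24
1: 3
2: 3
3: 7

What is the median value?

Cumulative frequencies: 24, 27, 30, 37
n = 37, so the median is the value in position (n+1)/2 = 19.
Position 19 falls at value 0.

0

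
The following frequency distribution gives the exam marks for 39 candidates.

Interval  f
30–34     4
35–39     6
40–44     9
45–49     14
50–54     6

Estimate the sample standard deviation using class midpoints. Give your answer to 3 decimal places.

Midpoints: 32, 37, 42, 47, 52
n = 39, Σfm = 1698, mean = 43.5385
Σfm² = 75336
Σf(m − x̄)² = Σfm² − (Σfm)²/n = 75336 − 1698²/39 = 1407.6923
Sample variance = 1407.6923 / 38 = 37.0445
Standard deviation = √37.0445 = 6.0864

6.086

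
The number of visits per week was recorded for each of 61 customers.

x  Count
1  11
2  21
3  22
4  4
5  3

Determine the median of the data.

Cumulative frequencies: 11, 32, 54, 58, 61
n = 61, so the median is the value in position (n+1)/2 = 31.
Position 31 falls at value 2.

2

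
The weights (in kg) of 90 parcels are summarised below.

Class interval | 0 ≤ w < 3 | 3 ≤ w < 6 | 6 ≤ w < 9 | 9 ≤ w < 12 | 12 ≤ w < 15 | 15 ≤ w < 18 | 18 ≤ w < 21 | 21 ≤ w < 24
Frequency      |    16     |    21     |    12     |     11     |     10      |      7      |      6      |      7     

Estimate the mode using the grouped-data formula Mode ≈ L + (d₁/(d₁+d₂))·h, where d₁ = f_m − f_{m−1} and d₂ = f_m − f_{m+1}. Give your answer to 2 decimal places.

4.07

Modal class: 3 ≤ w < 6 (highest frequency 21).
d₁ = 21 − 16 = 5, d₂ = 21 − 12 = 9
Mode ≈ 3 + (5/(5+9)) × 3 = 3 + 1.0714 = 4.0714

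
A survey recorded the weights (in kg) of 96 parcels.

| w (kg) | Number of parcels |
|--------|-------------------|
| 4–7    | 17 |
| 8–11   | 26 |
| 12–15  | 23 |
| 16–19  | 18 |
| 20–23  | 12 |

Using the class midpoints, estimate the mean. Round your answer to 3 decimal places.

12.750

Midpoints: 5.5, 9.5, 13.5, 17.5, 21.5
Σfm = 17×5.5 + 26×9.5 + 23×13.5 + 18×17.5 + 12×21.5 = 1224
n = Σf = 96
Mean = 1224 / 96 = 12.7500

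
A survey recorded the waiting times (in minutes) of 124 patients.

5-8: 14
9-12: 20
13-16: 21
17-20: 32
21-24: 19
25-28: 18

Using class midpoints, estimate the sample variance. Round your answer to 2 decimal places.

Midpoints: 6.5, 10.5, 14.5, 18.5, 22.5, 26.5
n = 124, Σfm = 2102, mean = 16.9516
Σfm² = 40423
Σf(m − x̄)² = Σfm² − (Σfm)²/n = 40423 − 2102²/124 = 4790.7097
Sample variance = 4790.7097 / 123 = 38.9489

38.95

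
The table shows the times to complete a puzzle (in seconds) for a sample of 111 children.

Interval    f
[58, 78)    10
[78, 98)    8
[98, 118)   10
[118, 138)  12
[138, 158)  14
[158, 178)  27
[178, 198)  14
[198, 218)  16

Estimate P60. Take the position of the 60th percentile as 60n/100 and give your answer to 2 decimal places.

Cumulative frequencies: 10, 18, 28, 40, 54, 81, 95, 111
n = 111; position = 60n/100 = 66.6.
This falls in the class [158, 178): L = 158, F = 54, f = 27, h = 20.
60th percentile ≈ 158 + ((66.6 − 54) / 27) × 20 = 167.3333

167.33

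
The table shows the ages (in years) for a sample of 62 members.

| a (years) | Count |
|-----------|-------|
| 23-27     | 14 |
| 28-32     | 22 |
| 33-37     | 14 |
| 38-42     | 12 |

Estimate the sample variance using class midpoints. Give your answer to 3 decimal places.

27.340

Midpoints: 25, 30, 35, 40
n = 62, Σfm = 1980, mean = 31.9355
Σfm² = 64900
Σf(m − x̄)² = Σfm² − (Σfm)²/n = 64900 − 1980²/62 = 1667.7419
Sample variance = 1667.7419 / 61 = 27.3400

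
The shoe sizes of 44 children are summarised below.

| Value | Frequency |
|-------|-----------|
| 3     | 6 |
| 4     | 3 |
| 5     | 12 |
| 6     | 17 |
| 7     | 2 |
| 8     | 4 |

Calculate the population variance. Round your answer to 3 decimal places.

Values: 3, 4, 5, 6, 7, 8
n = 44, Σfx = 238, mean = 5.4091
Σfx² = 1368
Σf(x − x̄)² = Σfx² − (Σfx)²/n = 1368 − 238²/44 = 80.6364
Population variance = 80.6364 / 44 = 1.8326

1.833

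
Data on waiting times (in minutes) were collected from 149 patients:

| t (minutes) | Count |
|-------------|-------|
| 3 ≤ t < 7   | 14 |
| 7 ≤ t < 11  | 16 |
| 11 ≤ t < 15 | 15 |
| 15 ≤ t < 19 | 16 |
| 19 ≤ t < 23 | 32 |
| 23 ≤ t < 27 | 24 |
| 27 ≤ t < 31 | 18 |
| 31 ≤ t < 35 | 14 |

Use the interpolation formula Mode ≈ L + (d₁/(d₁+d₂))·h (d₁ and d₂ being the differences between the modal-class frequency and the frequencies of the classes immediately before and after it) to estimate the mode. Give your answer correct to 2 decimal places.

21.67

Modal class: 19 ≤ t < 23 (highest frequency 32).
d₁ = 32 − 16 = 16, d₂ = 32 − 24 = 8
Mode ≈ 19 + (16/(16+8)) × 4 = 19 + 2.6667 = 21.6667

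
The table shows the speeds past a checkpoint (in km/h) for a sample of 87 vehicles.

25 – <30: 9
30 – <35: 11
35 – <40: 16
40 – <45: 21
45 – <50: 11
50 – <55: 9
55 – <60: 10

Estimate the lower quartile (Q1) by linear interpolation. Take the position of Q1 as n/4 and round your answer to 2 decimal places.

35.55

Cumulative frequencies: 9, 20, 36, 57, 68, 77, 87
n = 87; position = n/4 = 21.75.
This falls in the class 35 – <40: L = 35, F = 20, f = 16, h = 5.
Lower quartile ≈ 35 + ((21.75 − 20) / 16) × 5 = 35.5469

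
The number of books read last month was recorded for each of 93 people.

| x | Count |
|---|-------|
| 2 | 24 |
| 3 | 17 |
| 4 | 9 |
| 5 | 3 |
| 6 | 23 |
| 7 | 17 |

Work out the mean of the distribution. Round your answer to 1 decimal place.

Values: 2, 3, 4, 5, 6, 7
Σfx = 24×2 + 17×3 + 9×4 + 3×5 + 23×6 + 17×7 = 407
n = Σf = 93
Mean = 407 / 93 = 4.3763

4.4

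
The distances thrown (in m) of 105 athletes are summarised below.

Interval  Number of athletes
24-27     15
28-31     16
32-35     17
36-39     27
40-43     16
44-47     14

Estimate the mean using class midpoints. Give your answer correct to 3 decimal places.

35.595

Midpoints: 25.5, 29.5, 33.5, 37.5, 41.5, 45.5
Σfm = 15×25.5 + 16×29.5 + 17×33.5 + 27×37.5 + 16×41.5 + 14×45.5 = 3737.5
n = Σf = 105
Mean = 3737.5 / 105 = 35.5952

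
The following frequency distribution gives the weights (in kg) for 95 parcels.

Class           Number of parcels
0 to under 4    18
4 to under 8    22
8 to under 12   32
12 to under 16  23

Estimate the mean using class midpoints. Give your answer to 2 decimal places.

Midpoints: 2, 6, 10, 14
Σfm = 18×2 + 22×6 + 32×10 + 23×14 = 810
n = Σf = 95
Mean = 810 / 95 = 8.5263

8.53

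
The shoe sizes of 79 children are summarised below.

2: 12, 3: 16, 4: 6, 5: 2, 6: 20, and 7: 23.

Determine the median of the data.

Cumulative frequencies: 12, 28, 34, 36, 56, 79
n = 79, so the median is the value in position (n+1)/2 = 40.
Position 40 falls at value 6.

6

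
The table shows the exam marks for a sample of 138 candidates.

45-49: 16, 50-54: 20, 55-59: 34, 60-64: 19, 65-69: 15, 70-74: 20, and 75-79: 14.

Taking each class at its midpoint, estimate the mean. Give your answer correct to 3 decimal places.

61.094

Midpoints: 47, 52, 57, 62, 67, 72, 77
Σfm = 16×47 + 20×52 + 34×57 + 19×62 + 15×67 + 20×72 + 14×77 = 8431
n = Σf = 138
Mean = 8431 / 138 = 61.0942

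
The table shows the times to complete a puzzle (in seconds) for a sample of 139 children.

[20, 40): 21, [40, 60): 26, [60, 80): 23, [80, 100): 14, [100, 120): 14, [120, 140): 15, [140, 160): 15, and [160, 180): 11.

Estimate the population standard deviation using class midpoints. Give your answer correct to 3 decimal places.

44.908

Midpoints: 30, 50, 70, 90, 110, 130, 150, 170
n = 139, Σfm = 12410, mean = 89.2806
Σfm² = 1388300
Σf(m − x̄)² = Σfm² − (Σfm)²/n = 1388300 − 12410²/139 = 280328.0576
Population variance = 280328.0576 / 139 = 2016.7486
Standard deviation = √2016.7486 = 44.9082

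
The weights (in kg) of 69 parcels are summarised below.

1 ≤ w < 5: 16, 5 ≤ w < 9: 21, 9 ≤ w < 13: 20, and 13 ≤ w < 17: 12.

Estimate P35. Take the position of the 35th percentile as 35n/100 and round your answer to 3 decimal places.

Cumulative frequencies: 16, 37, 57, 69
n = 69; position = 35n/100 = 24.15.
This falls in the class 5 ≤ w < 9: L = 5, F = 16, f = 21, h = 4.
35th percentile ≈ 5 + ((24.15 − 16) / 21) × 4 = 6.5524

6.552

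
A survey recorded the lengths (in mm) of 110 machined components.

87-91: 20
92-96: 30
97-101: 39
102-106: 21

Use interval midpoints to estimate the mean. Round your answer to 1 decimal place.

96.8

Midpoints: 89, 94, 99, 104
Σfm = 20×89 + 30×94 + 39×99 + 21×104 = 10645
n = Σf = 110
Mean = 10645 / 110 = 96.7727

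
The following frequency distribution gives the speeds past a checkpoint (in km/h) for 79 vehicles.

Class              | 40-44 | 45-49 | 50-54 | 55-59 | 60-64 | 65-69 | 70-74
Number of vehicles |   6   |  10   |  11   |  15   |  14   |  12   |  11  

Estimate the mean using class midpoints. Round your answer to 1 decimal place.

Midpoints: 42, 47, 52, 57, 62, 67, 72
Σfm = 6×42 + 10×47 + 11×52 + 15×57 + 14×62 + 12×67 + 11×72 = 4613
n = Σf = 79
Mean = 4613 / 79 = 58.3924

58.4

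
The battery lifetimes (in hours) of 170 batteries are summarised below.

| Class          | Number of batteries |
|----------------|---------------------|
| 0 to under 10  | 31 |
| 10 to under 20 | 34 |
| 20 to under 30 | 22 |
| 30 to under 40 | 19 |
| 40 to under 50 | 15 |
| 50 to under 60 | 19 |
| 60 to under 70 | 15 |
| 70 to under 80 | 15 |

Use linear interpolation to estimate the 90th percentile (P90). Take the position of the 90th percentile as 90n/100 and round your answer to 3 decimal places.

68.667

Cumulative frequencies: 31, 65, 87, 106, 121, 140, 155, 170
n = 170; position = 90n/100 = 153.
This falls in the class 60 to under 70: L = 60, F = 140, f = 15, h = 10.
90th percentile ≈ 60 + ((153 − 140) / 15) × 10 = 68.6667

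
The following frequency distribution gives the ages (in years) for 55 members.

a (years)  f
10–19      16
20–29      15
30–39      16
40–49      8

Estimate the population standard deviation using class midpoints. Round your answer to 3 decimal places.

10.388

Midpoints: 14.5, 24.5, 34.5, 44.5
n = 55, Σfm = 1507.5, mean = 27.4091
Σfm² = 47253.75
Σf(m − x̄)² = Σfm² − (Σfm)²/n = 47253.75 − 1507.5²/55 = 5934.5455
Population variance = 5934.5455 / 55 = 107.9008
Standard deviation = √107.9008 = 10.3875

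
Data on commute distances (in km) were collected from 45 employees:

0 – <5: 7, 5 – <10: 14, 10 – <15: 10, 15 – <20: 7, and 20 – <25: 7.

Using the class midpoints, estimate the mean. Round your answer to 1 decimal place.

Midpoints: 2.5, 7.5, 12.5, 17.5, 22.5
Σfm = 7×2.5 + 14×7.5 + 10×12.5 + 7×17.5 + 7×22.5 = 527.5
n = Σf = 45
Mean = 527.5 / 45 = 11.7222

11.7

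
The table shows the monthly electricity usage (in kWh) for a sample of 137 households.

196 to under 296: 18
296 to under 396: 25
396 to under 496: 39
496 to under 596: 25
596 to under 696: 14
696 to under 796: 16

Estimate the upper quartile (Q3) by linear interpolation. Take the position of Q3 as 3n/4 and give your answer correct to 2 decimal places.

579.00

Cumulative frequencies: 18, 43, 82, 107, 121, 137
n = 137; position = 3n/4 = 102.75.
This falls in the class 496 to under 596: L = 496, F = 82, f = 25, h = 100.
Upper quartile ≈ 496 + ((102.75 − 82) / 25) × 100 = 579.0000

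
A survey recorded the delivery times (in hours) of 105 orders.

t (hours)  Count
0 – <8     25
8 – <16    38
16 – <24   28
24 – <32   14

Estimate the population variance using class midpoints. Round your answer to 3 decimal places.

60.860

Midpoints: 4, 12, 20, 28
n = 105, Σfm = 1508, mean = 14.3619
Σfm² = 28048
Σf(m − x̄)² = Σfm² − (Σfm)²/n = 28048 − 1508²/105 = 6390.2476
Population variance = 6390.2476 / 105 = 60.8595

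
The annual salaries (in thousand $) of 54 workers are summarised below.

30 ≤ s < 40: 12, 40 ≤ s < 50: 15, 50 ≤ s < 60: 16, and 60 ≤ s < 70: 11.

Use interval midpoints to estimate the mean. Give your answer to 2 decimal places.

Midpoints: 35, 45, 55, 65
Σfm = 12×35 + 15×45 + 16×55 + 11×65 = 2690
n = Σf = 54
Mean = 2690 / 54 = 49.8148

49.81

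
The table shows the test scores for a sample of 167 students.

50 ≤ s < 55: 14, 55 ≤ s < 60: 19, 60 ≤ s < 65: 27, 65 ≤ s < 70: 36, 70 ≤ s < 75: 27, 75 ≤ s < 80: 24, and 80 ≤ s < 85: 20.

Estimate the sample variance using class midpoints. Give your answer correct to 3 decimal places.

Midpoints: 52.5, 57.5, 62.5, 67.5, 72.5, 77.5, 82.5
n = 167, Σfm = 11412.5, mean = 68.3383
Σfm² = 793093.75
Σf(m − x̄)² = Σfm² − (Σfm)²/n = 793093.75 − 11412.5²/167 = 13182.6347
Sample variance = 13182.6347 / 166 = 79.4135

79.413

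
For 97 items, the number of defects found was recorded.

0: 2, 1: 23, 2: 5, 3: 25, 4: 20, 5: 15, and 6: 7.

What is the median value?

3

Cumulative frequencies: 2, 25, 30, 55, 75, 90, 97
n = 97, so the median is the value in position (n+1)/2 = 49.
Position 49 falls at value 3.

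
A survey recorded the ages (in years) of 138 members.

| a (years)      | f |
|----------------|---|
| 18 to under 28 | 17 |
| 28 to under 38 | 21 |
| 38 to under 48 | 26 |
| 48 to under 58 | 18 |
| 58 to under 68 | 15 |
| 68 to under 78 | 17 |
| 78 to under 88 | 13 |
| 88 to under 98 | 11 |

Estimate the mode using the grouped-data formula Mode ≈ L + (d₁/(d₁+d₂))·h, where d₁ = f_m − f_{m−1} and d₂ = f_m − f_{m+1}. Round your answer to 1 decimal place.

Modal class: 38 to under 48 (highest frequency 26).
d₁ = 26 − 21 = 5, d₂ = 26 − 18 = 8
Mode ≈ 38 + (5/(5+8)) × 10 = 38 + 3.8462 = 41.8462

41.8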